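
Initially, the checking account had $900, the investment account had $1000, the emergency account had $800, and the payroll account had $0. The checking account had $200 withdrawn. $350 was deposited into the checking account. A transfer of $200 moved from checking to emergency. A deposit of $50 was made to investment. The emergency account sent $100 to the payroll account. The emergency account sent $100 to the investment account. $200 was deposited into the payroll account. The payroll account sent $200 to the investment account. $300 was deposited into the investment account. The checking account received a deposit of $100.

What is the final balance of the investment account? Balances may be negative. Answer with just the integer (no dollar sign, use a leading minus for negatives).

Tracking account balances step by step:
Start: checking=900, investment=1000, emergency=800, payroll=0
Event 1 (withdraw 200 from checking): checking: 900 - 200 = 700. Balances: checking=700, investment=1000, emergency=800, payroll=0
Event 2 (deposit 350 to checking): checking: 700 + 350 = 1050. Balances: checking=1050, investment=1000, emergency=800, payroll=0
Event 3 (transfer 200 checking -> emergency): checking: 1050 - 200 = 850, emergency: 800 + 200 = 1000. Balances: checking=850, investment=1000, emergency=1000, payroll=0
Event 4 (deposit 50 to investment): investment: 1000 + 50 = 1050. Balances: checking=850, investment=1050, emergency=1000, payroll=0
Event 5 (transfer 100 emergency -> payroll): emergency: 1000 - 100 = 900, payroll: 0 + 100 = 100. Balances: checking=850, investment=1050, emergency=900, payroll=100
Event 6 (transfer 100 emergency -> investment): emergency: 900 - 100 = 800, investment: 1050 + 100 = 1150. Balances: checking=850, investment=1150, emergency=800, payroll=100
Event 7 (deposit 200 to payroll): payroll: 100 + 200 = 300. Balances: checking=850, investment=1150, emergency=800, payroll=300
Event 8 (transfer 200 payroll -> investment): payroll: 300 - 200 = 100, investment: 1150 + 200 = 1350. Balances: checking=850, investment=1350, emergency=800, payroll=100
Event 9 (deposit 300 to investment): investment: 1350 + 300 = 1650. Balances: checking=850, investment=1650, emergency=800, payroll=100
Event 10 (deposit 100 to checking): checking: 850 + 100 = 950. Balances: checking=950, investment=1650, emergency=800, payroll=100

Final balance of investment: 1650

Answer: 1650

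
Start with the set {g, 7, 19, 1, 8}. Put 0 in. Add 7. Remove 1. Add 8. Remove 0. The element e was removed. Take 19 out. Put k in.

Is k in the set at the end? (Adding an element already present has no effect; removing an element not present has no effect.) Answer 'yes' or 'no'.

Tracking the set through each operation:
Start: {1, 19, 7, 8, g}
Event 1 (add 0): added. Set: {0, 1, 19, 7, 8, g}
Event 2 (add 7): already present, no change. Set: {0, 1, 19, 7, 8, g}
Event 3 (remove 1): removed. Set: {0, 19, 7, 8, g}
Event 4 (add 8): already present, no change. Set: {0, 19, 7, 8, g}
Event 5 (remove 0): removed. Set: {19, 7, 8, g}
Event 6 (remove e): not present, no change. Set: {19, 7, 8, g}
Event 7 (remove 19): removed. Set: {7, 8, g}
Event 8 (add k): added. Set: {7, 8, g, k}

Final set: {7, 8, g, k} (size 4)
k is in the final set.

Answer: yes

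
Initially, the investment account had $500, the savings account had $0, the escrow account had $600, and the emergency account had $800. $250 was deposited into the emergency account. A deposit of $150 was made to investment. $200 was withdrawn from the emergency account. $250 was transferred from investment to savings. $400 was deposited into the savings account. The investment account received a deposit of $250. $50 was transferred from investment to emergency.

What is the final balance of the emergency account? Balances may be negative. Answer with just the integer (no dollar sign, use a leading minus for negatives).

Tracking account balances step by step:
Start: investment=500, savings=0, escrow=600, emergency=800
Event 1 (deposit 250 to emergency): emergency: 800 + 250 = 1050. Balances: investment=500, savings=0, escrow=600, emergency=1050
Event 2 (deposit 150 to investment): investment: 500 + 150 = 650. Balances: investment=650, savings=0, escrow=600, emergency=1050
Event 3 (withdraw 200 from emergency): emergency: 1050 - 200 = 850. Balances: investment=650, savings=0, escrow=600, emergency=850
Event 4 (transfer 250 investment -> savings): investment: 650 - 250 = 400, savings: 0 + 250 = 250. Balances: investment=400, savings=250, escrow=600, emergency=850
Event 5 (deposit 400 to savings): savings: 250 + 400 = 650. Balances: investment=400, savings=650, escrow=600, emergency=850
Event 6 (deposit 250 to investment): investment: 400 + 250 = 650. Balances: investment=650, savings=650, escrow=600, emergency=850
Event 7 (transfer 50 investment -> emergency): investment: 650 - 50 = 600, emergency: 850 + 50 = 900. Balances: investment=600, savings=650, escrow=600, emergency=900

Final balance of emergency: 900

Answer: 900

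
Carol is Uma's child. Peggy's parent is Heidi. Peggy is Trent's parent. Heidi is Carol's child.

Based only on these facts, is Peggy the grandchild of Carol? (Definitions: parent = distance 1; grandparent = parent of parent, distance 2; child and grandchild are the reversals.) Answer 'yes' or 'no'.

Reconstructing the parent chain from the given facts:
  Uma -> Carol -> Heidi -> Peggy -> Trent
(each arrow means 'parent of the next')
Positions in the chain (0 = top):
  position of Uma: 0
  position of Carol: 1
  position of Heidi: 2
  position of Peggy: 3
  position of Trent: 4

Peggy is at position 3, Carol is at position 1; signed distance (j - i) = -2.
'grandchild' requires j - i = -2. Actual distance is -2, so the relation HOLDS.

Answer: yes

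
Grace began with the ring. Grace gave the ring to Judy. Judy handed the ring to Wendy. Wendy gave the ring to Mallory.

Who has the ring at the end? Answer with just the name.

Answer: Mallory

Derivation:
Tracking the ring through each event:
Start: Grace has the ring.
After event 1: Judy has the ring.
After event 2: Wendy has the ring.
After event 3: Mallory has the ring.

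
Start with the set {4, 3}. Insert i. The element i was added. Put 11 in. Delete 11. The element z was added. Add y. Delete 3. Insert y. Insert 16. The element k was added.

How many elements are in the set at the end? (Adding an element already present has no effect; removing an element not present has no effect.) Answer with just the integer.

Tracking the set through each operation:
Start: {3, 4}
Event 1 (add i): added. Set: {3, 4, i}
Event 2 (add i): already present, no change. Set: {3, 4, i}
Event 3 (add 11): added. Set: {11, 3, 4, i}
Event 4 (remove 11): removed. Set: {3, 4, i}
Event 5 (add z): added. Set: {3, 4, i, z}
Event 6 (add y): added. Set: {3, 4, i, y, z}
Event 7 (remove 3): removed. Set: {4, i, y, z}
Event 8 (add y): already present, no change. Set: {4, i, y, z}
Event 9 (add 16): added. Set: {16, 4, i, y, z}
Event 10 (add k): added. Set: {16, 4, i, k, y, z}

Final set: {16, 4, i, k, y, z} (size 6)

Answer: 6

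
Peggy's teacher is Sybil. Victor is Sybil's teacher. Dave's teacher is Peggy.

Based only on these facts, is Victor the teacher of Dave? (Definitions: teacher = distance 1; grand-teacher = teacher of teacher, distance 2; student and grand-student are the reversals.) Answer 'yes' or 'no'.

Reconstructing the teacher chain from the given facts:
  Victor -> Sybil -> Peggy -> Dave
(each arrow means 'teacher of the next')
Positions in the chain (0 = top):
  position of Victor: 0
  position of Sybil: 1
  position of Peggy: 2
  position of Dave: 3

Victor is at position 0, Dave is at position 3; signed distance (j - i) = 3.
'teacher' requires j - i = 1. Actual distance is 3, so the relation does NOT hold.

Answer: no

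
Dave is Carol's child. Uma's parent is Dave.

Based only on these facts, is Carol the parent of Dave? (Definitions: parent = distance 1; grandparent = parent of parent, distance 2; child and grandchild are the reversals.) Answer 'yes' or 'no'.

Answer: yes

Derivation:
Reconstructing the parent chain from the given facts:
  Carol -> Dave -> Uma
(each arrow means 'parent of the next')
Positions in the chain (0 = top):
  position of Carol: 0
  position of Dave: 1
  position of Uma: 2

Carol is at position 0, Dave is at position 1; signed distance (j - i) = 1.
'parent' requires j - i = 1. Actual distance is 1, so the relation HOLDS.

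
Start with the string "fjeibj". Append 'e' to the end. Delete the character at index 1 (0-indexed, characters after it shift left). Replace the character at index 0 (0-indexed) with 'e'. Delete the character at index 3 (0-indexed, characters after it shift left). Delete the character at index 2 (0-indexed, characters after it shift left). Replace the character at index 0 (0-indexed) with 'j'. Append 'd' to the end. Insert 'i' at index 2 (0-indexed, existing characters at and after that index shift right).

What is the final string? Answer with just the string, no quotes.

Applying each edit step by step:
Start: "fjeibj"
Op 1 (append 'e'): "fjeibj" -> "fjeibje"
Op 2 (delete idx 1 = 'j'): "fjeibje" -> "feibje"
Op 3 (replace idx 0: 'f' -> 'e'): "feibje" -> "eeibje"
Op 4 (delete idx 3 = 'b'): "eeibje" -> "eeije"
Op 5 (delete idx 2 = 'i'): "eeije" -> "eeje"
Op 6 (replace idx 0: 'e' -> 'j'): "eeje" -> "jeje"
Op 7 (append 'd'): "jeje" -> "jejed"
Op 8 (insert 'i' at idx 2): "jejed" -> "jeijed"

Answer: jeijed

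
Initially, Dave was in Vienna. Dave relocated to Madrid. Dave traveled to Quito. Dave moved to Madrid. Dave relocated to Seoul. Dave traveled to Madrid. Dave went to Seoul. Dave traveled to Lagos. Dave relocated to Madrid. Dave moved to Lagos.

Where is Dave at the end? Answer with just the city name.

Answer: Lagos

Derivation:
Tracking Dave's location:
Start: Dave is in Vienna.
After move 1: Vienna -> Madrid. Dave is in Madrid.
After move 2: Madrid -> Quito. Dave is in Quito.
After move 3: Quito -> Madrid. Dave is in Madrid.
After move 4: Madrid -> Seoul. Dave is in Seoul.
After move 5: Seoul -> Madrid. Dave is in Madrid.
After move 6: Madrid -> Seoul. Dave is in Seoul.
After move 7: Seoul -> Lagos. Dave is in Lagos.
After move 8: Lagos -> Madrid. Dave is in Madrid.
After move 9: Madrid -> Lagos. Dave is in Lagos.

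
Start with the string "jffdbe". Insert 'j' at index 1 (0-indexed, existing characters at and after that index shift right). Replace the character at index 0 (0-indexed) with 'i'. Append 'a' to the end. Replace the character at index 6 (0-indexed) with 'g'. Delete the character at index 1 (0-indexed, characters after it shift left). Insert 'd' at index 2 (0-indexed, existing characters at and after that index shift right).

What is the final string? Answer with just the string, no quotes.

Applying each edit step by step:
Start: "jffdbe"
Op 1 (insert 'j' at idx 1): "jffdbe" -> "jjffdbe"
Op 2 (replace idx 0: 'j' -> 'i'): "jjffdbe" -> "ijffdbe"
Op 3 (append 'a'): "ijffdbe" -> "ijffdbea"
Op 4 (replace idx 6: 'e' -> 'g'): "ijffdbea" -> "ijffdbga"
Op 5 (delete idx 1 = 'j'): "ijffdbga" -> "iffdbga"
Op 6 (insert 'd' at idx 2): "iffdbga" -> "ifdfdbga"

Answer: ifdfdbga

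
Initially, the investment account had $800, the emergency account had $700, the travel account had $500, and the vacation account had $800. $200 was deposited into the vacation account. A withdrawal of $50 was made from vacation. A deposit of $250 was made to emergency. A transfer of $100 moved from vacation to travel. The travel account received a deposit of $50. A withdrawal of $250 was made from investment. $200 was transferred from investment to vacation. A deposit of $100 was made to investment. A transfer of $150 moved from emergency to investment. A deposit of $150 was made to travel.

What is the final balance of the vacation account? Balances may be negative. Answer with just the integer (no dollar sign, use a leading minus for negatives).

Answer: 1050

Derivation:
Tracking account balances step by step:
Start: investment=800, emergency=700, travel=500, vacation=800
Event 1 (deposit 200 to vacation): vacation: 800 + 200 = 1000. Balances: investment=800, emergency=700, travel=500, vacation=1000
Event 2 (withdraw 50 from vacation): vacation: 1000 - 50 = 950. Balances: investment=800, emergency=700, travel=500, vacation=950
Event 3 (deposit 250 to emergency): emergency: 700 + 250 = 950. Balances: investment=800, emergency=950, travel=500, vacation=950
Event 4 (transfer 100 vacation -> travel): vacation: 950 - 100 = 850, travel: 500 + 100 = 600. Balances: investment=800, emergency=950, travel=600, vacation=850
Event 5 (deposit 50 to travel): travel: 600 + 50 = 650. Balances: investment=800, emergency=950, travel=650, vacation=850
Event 6 (withdraw 250 from investment): investment: 800 - 250 = 550. Balances: investment=550, emergency=950, travel=650, vacation=850
Event 7 (transfer 200 investment -> vacation): investment: 550 - 200 = 350, vacation: 850 + 200 = 1050. Balances: investment=350, emergency=950, travel=650, vacation=1050
Event 8 (deposit 100 to investment): investment: 350 + 100 = 450. Balances: investment=450, emergency=950, travel=650, vacation=1050
Event 9 (transfer 150 emergency -> investment): emergency: 950 - 150 = 800, investment: 450 + 150 = 600. Balances: investment=600, emergency=800, travel=650, vacation=1050
Event 10 (deposit 150 to travel): travel: 650 + 150 = 800. Balances: investment=600, emergency=800, travel=800, vacation=1050

Final balance of vacation: 1050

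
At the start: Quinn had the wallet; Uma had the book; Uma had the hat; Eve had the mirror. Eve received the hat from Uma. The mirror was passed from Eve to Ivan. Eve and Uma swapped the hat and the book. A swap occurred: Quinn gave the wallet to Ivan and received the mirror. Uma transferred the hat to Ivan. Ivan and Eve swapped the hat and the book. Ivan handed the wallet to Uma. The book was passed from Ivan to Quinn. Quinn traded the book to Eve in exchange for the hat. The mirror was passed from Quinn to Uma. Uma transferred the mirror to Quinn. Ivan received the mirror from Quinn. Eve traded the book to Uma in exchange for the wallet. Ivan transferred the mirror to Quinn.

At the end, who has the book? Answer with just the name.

Tracking all object holders:
Start: wallet:Quinn, book:Uma, hat:Uma, mirror:Eve
Event 1 (give hat: Uma -> Eve). State: wallet:Quinn, book:Uma, hat:Eve, mirror:Eve
Event 2 (give mirror: Eve -> Ivan). State: wallet:Quinn, book:Uma, hat:Eve, mirror:Ivan
Event 3 (swap hat<->book: now hat:Uma, book:Eve). State: wallet:Quinn, book:Eve, hat:Uma, mirror:Ivan
Event 4 (swap wallet<->mirror: now wallet:Ivan, mirror:Quinn). State: wallet:Ivan, book:Eve, hat:Uma, mirror:Quinn
Event 5 (give hat: Uma -> Ivan). State: wallet:Ivan, book:Eve, hat:Ivan, mirror:Quinn
Event 6 (swap hat<->book: now hat:Eve, book:Ivan). State: wallet:Ivan, book:Ivan, hat:Eve, mirror:Quinn
Event 7 (give wallet: Ivan -> Uma). State: wallet:Uma, book:Ivan, hat:Eve, mirror:Quinn
Event 8 (give book: Ivan -> Quinn). State: wallet:Uma, book:Quinn, hat:Eve, mirror:Quinn
Event 9 (swap book<->hat: now book:Eve, hat:Quinn). State: wallet:Uma, book:Eve, hat:Quinn, mirror:Quinn
Event 10 (give mirror: Quinn -> Uma). State: wallet:Uma, book:Eve, hat:Quinn, mirror:Uma
Event 11 (give mirror: Uma -> Quinn). State: wallet:Uma, book:Eve, hat:Quinn, mirror:Quinn
Event 12 (give mirror: Quinn -> Ivan). State: wallet:Uma, book:Eve, hat:Quinn, mirror:Ivan
Event 13 (swap book<->wallet: now book:Uma, wallet:Eve). State: wallet:Eve, book:Uma, hat:Quinn, mirror:Ivan
Event 14 (give mirror: Ivan -> Quinn). State: wallet:Eve, book:Uma, hat:Quinn, mirror:Quinn

Final state: wallet:Eve, book:Uma, hat:Quinn, mirror:Quinn
The book is held by Uma.

Answer: Uma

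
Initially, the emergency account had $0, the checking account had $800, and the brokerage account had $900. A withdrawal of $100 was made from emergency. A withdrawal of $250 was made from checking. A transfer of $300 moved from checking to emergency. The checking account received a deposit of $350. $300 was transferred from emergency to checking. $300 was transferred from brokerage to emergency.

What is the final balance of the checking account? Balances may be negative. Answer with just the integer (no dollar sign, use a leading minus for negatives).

Tracking account balances step by step:
Start: emergency=0, checking=800, brokerage=900
Event 1 (withdraw 100 from emergency): emergency: 0 - 100 = -100. Balances: emergency=-100, checking=800, brokerage=900
Event 2 (withdraw 250 from checking): checking: 800 - 250 = 550. Balances: emergency=-100, checking=550, brokerage=900
Event 3 (transfer 300 checking -> emergency): checking: 550 - 300 = 250, emergency: -100 + 300 = 200. Balances: emergency=200, checking=250, brokerage=900
Event 4 (deposit 350 to checking): checking: 250 + 350 = 600. Balances: emergency=200, checking=600, brokerage=900
Event 5 (transfer 300 emergency -> checking): emergency: 200 - 300 = -100, checking: 600 + 300 = 900. Balances: emergency=-100, checking=900, brokerage=900
Event 6 (transfer 300 brokerage -> emergency): brokerage: 900 - 300 = 600, emergency: -100 + 300 = 200. Balances: emergency=200, checking=900, brokerage=600

Final balance of checking: 900

Answer: 900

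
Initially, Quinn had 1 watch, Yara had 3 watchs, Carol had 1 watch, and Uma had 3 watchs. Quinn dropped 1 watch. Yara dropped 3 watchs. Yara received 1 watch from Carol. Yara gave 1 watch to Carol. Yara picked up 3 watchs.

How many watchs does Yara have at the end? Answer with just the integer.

Tracking counts step by step:
Start: Quinn=1, Yara=3, Carol=1, Uma=3
Event 1 (Quinn -1): Quinn: 1 -> 0. State: Quinn=0, Yara=3, Carol=1, Uma=3
Event 2 (Yara -3): Yara: 3 -> 0. State: Quinn=0, Yara=0, Carol=1, Uma=3
Event 3 (Carol -> Yara, 1): Carol: 1 -> 0, Yara: 0 -> 1. State: Quinn=0, Yara=1, Carol=0, Uma=3
Event 4 (Yara -> Carol, 1): Yara: 1 -> 0, Carol: 0 -> 1. State: Quinn=0, Yara=0, Carol=1, Uma=3
Event 5 (Yara +3): Yara: 0 -> 3. State: Quinn=0, Yara=3, Carol=1, Uma=3

Yara's final count: 3

Answer: 3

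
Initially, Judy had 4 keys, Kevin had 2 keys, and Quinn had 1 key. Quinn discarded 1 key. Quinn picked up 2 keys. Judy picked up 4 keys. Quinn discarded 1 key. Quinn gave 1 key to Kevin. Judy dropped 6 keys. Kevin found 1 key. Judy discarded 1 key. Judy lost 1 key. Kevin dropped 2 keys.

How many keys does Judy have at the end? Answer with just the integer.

Answer: 0

Derivation:
Tracking counts step by step:
Start: Judy=4, Kevin=2, Quinn=1
Event 1 (Quinn -1): Quinn: 1 -> 0. State: Judy=4, Kevin=2, Quinn=0
Event 2 (Quinn +2): Quinn: 0 -> 2. State: Judy=4, Kevin=2, Quinn=2
Event 3 (Judy +4): Judy: 4 -> 8. State: Judy=8, Kevin=2, Quinn=2
Event 4 (Quinn -1): Quinn: 2 -> 1. State: Judy=8, Kevin=2, Quinn=1
Event 5 (Quinn -> Kevin, 1): Quinn: 1 -> 0, Kevin: 2 -> 3. State: Judy=8, Kevin=3, Quinn=0
Event 6 (Judy -6): Judy: 8 -> 2. State: Judy=2, Kevin=3, Quinn=0
Event 7 (Kevin +1): Kevin: 3 -> 4. State: Judy=2, Kevin=4, Quinn=0
Event 8 (Judy -1): Judy: 2 -> 1. State: Judy=1, Kevin=4, Quinn=0
Event 9 (Judy -1): Judy: 1 -> 0. State: Judy=0, Kevin=4, Quinn=0
Event 10 (Kevin -2): Kevin: 4 -> 2. State: Judy=0, Kevin=2, Quinn=0

Judy's final count: 0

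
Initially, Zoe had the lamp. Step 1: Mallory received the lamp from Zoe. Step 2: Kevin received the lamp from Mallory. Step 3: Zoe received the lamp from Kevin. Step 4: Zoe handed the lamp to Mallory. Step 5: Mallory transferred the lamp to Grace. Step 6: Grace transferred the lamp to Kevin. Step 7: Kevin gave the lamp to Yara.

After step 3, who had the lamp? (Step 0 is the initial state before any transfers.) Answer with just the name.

Tracking the lamp holder through step 3:
After step 0 (start): Zoe
After step 1: Mallory
After step 2: Kevin
After step 3: Zoe

At step 3, the holder is Zoe.

Answer: Zoe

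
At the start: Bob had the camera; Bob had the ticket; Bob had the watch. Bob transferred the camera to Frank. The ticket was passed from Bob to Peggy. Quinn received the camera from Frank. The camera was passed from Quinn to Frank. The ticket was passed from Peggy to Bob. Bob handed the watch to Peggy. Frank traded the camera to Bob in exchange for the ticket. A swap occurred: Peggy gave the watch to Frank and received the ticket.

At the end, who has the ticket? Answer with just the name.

Tracking all object holders:
Start: camera:Bob, ticket:Bob, watch:Bob
Event 1 (give camera: Bob -> Frank). State: camera:Frank, ticket:Bob, watch:Bob
Event 2 (give ticket: Bob -> Peggy). State: camera:Frank, ticket:Peggy, watch:Bob
Event 3 (give camera: Frank -> Quinn). State: camera:Quinn, ticket:Peggy, watch:Bob
Event 4 (give camera: Quinn -> Frank). State: camera:Frank, ticket:Peggy, watch:Bob
Event 5 (give ticket: Peggy -> Bob). State: camera:Frank, ticket:Bob, watch:Bob
Event 6 (give watch: Bob -> Peggy). State: camera:Frank, ticket:Bob, watch:Peggy
Event 7 (swap camera<->ticket: now camera:Bob, ticket:Frank). State: camera:Bob, ticket:Frank, watch:Peggy
Event 8 (swap watch<->ticket: now watch:Frank, ticket:Peggy). State: camera:Bob, ticket:Peggy, watch:Frank

Final state: camera:Bob, ticket:Peggy, watch:Frank
The ticket is held by Peggy.

Answer: Peggy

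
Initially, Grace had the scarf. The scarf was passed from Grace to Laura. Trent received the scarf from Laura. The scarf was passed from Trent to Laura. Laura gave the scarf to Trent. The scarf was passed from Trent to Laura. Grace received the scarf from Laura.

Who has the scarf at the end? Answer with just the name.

Tracking the scarf through each event:
Start: Grace has the scarf.
After event 1: Laura has the scarf.
After event 2: Trent has the scarf.
After event 3: Laura has the scarf.
After event 4: Trent has the scarf.
After event 5: Laura has the scarf.
After event 6: Grace has the scarf.

Answer: Grace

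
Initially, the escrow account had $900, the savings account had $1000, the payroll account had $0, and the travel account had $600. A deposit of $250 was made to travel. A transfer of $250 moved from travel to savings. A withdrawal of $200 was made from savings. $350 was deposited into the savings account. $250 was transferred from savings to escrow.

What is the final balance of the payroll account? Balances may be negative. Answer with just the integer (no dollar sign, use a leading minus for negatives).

Answer: 0

Derivation:
Tracking account balances step by step:
Start: escrow=900, savings=1000, payroll=0, travel=600
Event 1 (deposit 250 to travel): travel: 600 + 250 = 850. Balances: escrow=900, savings=1000, payroll=0, travel=850
Event 2 (transfer 250 travel -> savings): travel: 850 - 250 = 600, savings: 1000 + 250 = 1250. Balances: escrow=900, savings=1250, payroll=0, travel=600
Event 3 (withdraw 200 from savings): savings: 1250 - 200 = 1050. Balances: escrow=900, savings=1050, payroll=0, travel=600
Event 4 (deposit 350 to savings): savings: 1050 + 350 = 1400. Balances: escrow=900, savings=1400, payroll=0, travel=600
Event 5 (transfer 250 savings -> escrow): savings: 1400 - 250 = 1150, escrow: 900 + 250 = 1150. Balances: escrow=1150, savings=1150, payroll=0, travel=600

Final balance of payroll: 0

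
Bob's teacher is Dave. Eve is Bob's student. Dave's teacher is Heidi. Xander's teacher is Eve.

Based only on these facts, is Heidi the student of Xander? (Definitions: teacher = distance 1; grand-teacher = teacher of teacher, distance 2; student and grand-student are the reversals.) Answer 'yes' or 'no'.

Answer: no

Derivation:
Reconstructing the teacher chain from the given facts:
  Heidi -> Dave -> Bob -> Eve -> Xander
(each arrow means 'teacher of the next')
Positions in the chain (0 = top):
  position of Heidi: 0
  position of Dave: 1
  position of Bob: 2
  position of Eve: 3
  position of Xander: 4

Heidi is at position 0, Xander is at position 4; signed distance (j - i) = 4.
'student' requires j - i = -1. Actual distance is 4, so the relation does NOT hold.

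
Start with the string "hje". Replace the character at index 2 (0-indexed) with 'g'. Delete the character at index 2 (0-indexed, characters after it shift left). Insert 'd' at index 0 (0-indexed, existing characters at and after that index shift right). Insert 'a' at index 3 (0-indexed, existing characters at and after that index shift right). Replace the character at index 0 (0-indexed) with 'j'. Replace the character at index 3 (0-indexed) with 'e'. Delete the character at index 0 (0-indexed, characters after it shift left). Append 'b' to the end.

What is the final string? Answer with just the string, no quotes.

Applying each edit step by step:
Start: "hje"
Op 1 (replace idx 2: 'e' -> 'g'): "hje" -> "hjg"
Op 2 (delete idx 2 = 'g'): "hjg" -> "hj"
Op 3 (insert 'd' at idx 0): "hj" -> "dhj"
Op 4 (insert 'a' at idx 3): "dhj" -> "dhja"
Op 5 (replace idx 0: 'd' -> 'j'): "dhja" -> "jhja"
Op 6 (replace idx 3: 'a' -> 'e'): "jhja" -> "jhje"
Op 7 (delete idx 0 = 'j'): "jhje" -> "hje"
Op 8 (append 'b'): "hje" -> "hjeb"

Answer: hjeb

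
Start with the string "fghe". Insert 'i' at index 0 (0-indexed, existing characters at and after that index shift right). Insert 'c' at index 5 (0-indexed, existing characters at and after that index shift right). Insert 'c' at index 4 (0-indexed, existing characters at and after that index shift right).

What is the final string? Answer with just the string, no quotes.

Answer: ifghcec

Derivation:
Applying each edit step by step:
Start: "fghe"
Op 1 (insert 'i' at idx 0): "fghe" -> "ifghe"
Op 2 (insert 'c' at idx 5): "ifghe" -> "ifghec"
Op 3 (insert 'c' at idx 4): "ifghec" -> "ifghcec"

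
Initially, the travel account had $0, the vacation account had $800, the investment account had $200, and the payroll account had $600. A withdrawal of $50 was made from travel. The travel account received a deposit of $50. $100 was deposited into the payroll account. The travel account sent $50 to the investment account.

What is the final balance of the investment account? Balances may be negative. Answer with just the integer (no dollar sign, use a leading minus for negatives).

Tracking account balances step by step:
Start: travel=0, vacation=800, investment=200, payroll=600
Event 1 (withdraw 50 from travel): travel: 0 - 50 = -50. Balances: travel=-50, vacation=800, investment=200, payroll=600
Event 2 (deposit 50 to travel): travel: -50 + 50 = 0. Balances: travel=0, vacation=800, investment=200, payroll=600
Event 3 (deposit 100 to payroll): payroll: 600 + 100 = 700. Balances: travel=0, vacation=800, investment=200, payroll=700
Event 4 (transfer 50 travel -> investment): travel: 0 - 50 = -50, investment: 200 + 50 = 250. Balances: travel=-50, vacation=800, investment=250, payroll=700

Final balance of investment: 250

Answer: 250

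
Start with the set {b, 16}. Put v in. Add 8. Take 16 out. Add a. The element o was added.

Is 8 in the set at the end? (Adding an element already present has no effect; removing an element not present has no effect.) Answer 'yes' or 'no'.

Answer: yes

Derivation:
Tracking the set through each operation:
Start: {16, b}
Event 1 (add v): added. Set: {16, b, v}
Event 2 (add 8): added. Set: {16, 8, b, v}
Event 3 (remove 16): removed. Set: {8, b, v}
Event 4 (add a): added. Set: {8, a, b, v}
Event 5 (add o): added. Set: {8, a, b, o, v}

Final set: {8, a, b, o, v} (size 5)
8 is in the final set.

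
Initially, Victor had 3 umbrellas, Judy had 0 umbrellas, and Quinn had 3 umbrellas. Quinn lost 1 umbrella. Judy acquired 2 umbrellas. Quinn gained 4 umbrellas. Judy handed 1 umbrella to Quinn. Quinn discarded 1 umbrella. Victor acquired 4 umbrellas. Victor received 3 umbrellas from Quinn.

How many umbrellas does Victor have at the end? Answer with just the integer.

Tracking counts step by step:
Start: Victor=3, Judy=0, Quinn=3
Event 1 (Quinn -1): Quinn: 3 -> 2. State: Victor=3, Judy=0, Quinn=2
Event 2 (Judy +2): Judy: 0 -> 2. State: Victor=3, Judy=2, Quinn=2
Event 3 (Quinn +4): Quinn: 2 -> 6. State: Victor=3, Judy=2, Quinn=6
Event 4 (Judy -> Quinn, 1): Judy: 2 -> 1, Quinn: 6 -> 7. State: Victor=3, Judy=1, Quinn=7
Event 5 (Quinn -1): Quinn: 7 -> 6. State: Victor=3, Judy=1, Quinn=6
Event 6 (Victor +4): Victor: 3 -> 7. State: Victor=7, Judy=1, Quinn=6
Event 7 (Quinn -> Victor, 3): Quinn: 6 -> 3, Victor: 7 -> 10. State: Victor=10, Judy=1, Quinn=3

Victor's final count: 10

Answer: 10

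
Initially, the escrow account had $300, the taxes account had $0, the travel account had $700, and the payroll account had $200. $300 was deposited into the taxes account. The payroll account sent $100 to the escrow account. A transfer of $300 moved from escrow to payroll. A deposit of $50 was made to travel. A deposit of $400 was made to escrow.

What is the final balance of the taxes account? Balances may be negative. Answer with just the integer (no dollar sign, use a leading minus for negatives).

Tracking account balances step by step:
Start: escrow=300, taxes=0, travel=700, payroll=200
Event 1 (deposit 300 to taxes): taxes: 0 + 300 = 300. Balances: escrow=300, taxes=300, travel=700, payroll=200
Event 2 (transfer 100 payroll -> escrow): payroll: 200 - 100 = 100, escrow: 300 + 100 = 400. Balances: escrow=400, taxes=300, travel=700, payroll=100
Event 3 (transfer 300 escrow -> payroll): escrow: 400 - 300 = 100, payroll: 100 + 300 = 400. Balances: escrow=100, taxes=300, travel=700, payroll=400
Event 4 (deposit 50 to travel): travel: 700 + 50 = 750. Balances: escrow=100, taxes=300, travel=750, payroll=400
Event 5 (deposit 400 to escrow): escrow: 100 + 400 = 500. Balances: escrow=500, taxes=300, travel=750, payroll=400

Final balance of taxes: 300

Answer: 300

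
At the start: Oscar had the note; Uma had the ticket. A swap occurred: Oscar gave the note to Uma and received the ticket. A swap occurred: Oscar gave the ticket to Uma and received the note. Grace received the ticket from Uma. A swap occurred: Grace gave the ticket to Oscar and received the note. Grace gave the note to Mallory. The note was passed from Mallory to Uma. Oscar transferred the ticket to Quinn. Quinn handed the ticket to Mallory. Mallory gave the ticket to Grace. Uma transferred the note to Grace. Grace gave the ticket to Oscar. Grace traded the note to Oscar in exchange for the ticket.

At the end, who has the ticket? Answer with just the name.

Answer: Grace

Derivation:
Tracking all object holders:
Start: note:Oscar, ticket:Uma
Event 1 (swap note<->ticket: now note:Uma, ticket:Oscar). State: note:Uma, ticket:Oscar
Event 2 (swap ticket<->note: now ticket:Uma, note:Oscar). State: note:Oscar, ticket:Uma
Event 3 (give ticket: Uma -> Grace). State: note:Oscar, ticket:Grace
Event 4 (swap ticket<->note: now ticket:Oscar, note:Grace). State: note:Grace, ticket:Oscar
Event 5 (give note: Grace -> Mallory). State: note:Mallory, ticket:Oscar
Event 6 (give note: Mallory -> Uma). State: note:Uma, ticket:Oscar
Event 7 (give ticket: Oscar -> Quinn). State: note:Uma, ticket:Quinn
Event 8 (give ticket: Quinn -> Mallory). State: note:Uma, ticket:Mallory
Event 9 (give ticket: Mallory -> Grace). State: note:Uma, ticket:Grace
Event 10 (give note: Uma -> Grace). State: note:Grace, ticket:Grace
Event 11 (give ticket: Grace -> Oscar). State: note:Grace, ticket:Oscar
Event 12 (swap note<->ticket: now note:Oscar, ticket:Grace). State: note:Oscar, ticket:Grace

Final state: note:Oscar, ticket:Grace
The ticket is held by Grace.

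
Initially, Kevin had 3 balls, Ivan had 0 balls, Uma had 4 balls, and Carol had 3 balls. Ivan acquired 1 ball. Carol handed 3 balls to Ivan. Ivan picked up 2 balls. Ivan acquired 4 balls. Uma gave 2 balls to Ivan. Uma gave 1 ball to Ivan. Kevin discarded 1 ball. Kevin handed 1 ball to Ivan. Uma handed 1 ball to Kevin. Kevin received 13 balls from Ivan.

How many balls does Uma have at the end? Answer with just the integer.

Answer: 0

Derivation:
Tracking counts step by step:
Start: Kevin=3, Ivan=0, Uma=4, Carol=3
Event 1 (Ivan +1): Ivan: 0 -> 1. State: Kevin=3, Ivan=1, Uma=4, Carol=3
Event 2 (Carol -> Ivan, 3): Carol: 3 -> 0, Ivan: 1 -> 4. State: Kevin=3, Ivan=4, Uma=4, Carol=0
Event 3 (Ivan +2): Ivan: 4 -> 6. State: Kevin=3, Ivan=6, Uma=4, Carol=0
Event 4 (Ivan +4): Ivan: 6 -> 10. State: Kevin=3, Ivan=10, Uma=4, Carol=0
Event 5 (Uma -> Ivan, 2): Uma: 4 -> 2, Ivan: 10 -> 12. State: Kevin=3, Ivan=12, Uma=2, Carol=0
Event 6 (Uma -> Ivan, 1): Uma: 2 -> 1, Ivan: 12 -> 13. State: Kevin=3, Ivan=13, Uma=1, Carol=0
Event 7 (Kevin -1): Kevin: 3 -> 2. State: Kevin=2, Ivan=13, Uma=1, Carol=0
Event 8 (Kevin -> Ivan, 1): Kevin: 2 -> 1, Ivan: 13 -> 14. State: Kevin=1, Ivan=14, Uma=1, Carol=0
Event 9 (Uma -> Kevin, 1): Uma: 1 -> 0, Kevin: 1 -> 2. State: Kevin=2, Ivan=14, Uma=0, Carol=0
Event 10 (Ivan -> Kevin, 13): Ivan: 14 -> 1, Kevin: 2 -> 15. State: Kevin=15, Ivan=1, Uma=0, Carol=0

Uma's final count: 0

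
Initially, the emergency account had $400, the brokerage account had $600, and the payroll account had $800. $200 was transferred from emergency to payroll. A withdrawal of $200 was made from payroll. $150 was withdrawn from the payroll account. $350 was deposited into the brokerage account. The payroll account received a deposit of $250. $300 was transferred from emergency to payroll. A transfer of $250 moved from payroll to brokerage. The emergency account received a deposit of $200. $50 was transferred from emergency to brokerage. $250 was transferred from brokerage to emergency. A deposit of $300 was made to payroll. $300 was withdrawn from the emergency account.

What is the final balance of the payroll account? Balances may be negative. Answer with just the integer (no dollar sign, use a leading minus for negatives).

Tracking account balances step by step:
Start: emergency=400, brokerage=600, payroll=800
Event 1 (transfer 200 emergency -> payroll): emergency: 400 - 200 = 200, payroll: 800 + 200 = 1000. Balances: emergency=200, brokerage=600, payroll=1000
Event 2 (withdraw 200 from payroll): payroll: 1000 - 200 = 800. Balances: emergency=200, brokerage=600, payroll=800
Event 3 (withdraw 150 from payroll): payroll: 800 - 150 = 650. Balances: emergency=200, brokerage=600, payroll=650
Event 4 (deposit 350 to brokerage): brokerage: 600 + 350 = 950. Balances: emergency=200, brokerage=950, payroll=650
Event 5 (deposit 250 to payroll): payroll: 650 + 250 = 900. Balances: emergency=200, brokerage=950, payroll=900
Event 6 (transfer 300 emergency -> payroll): emergency: 200 - 300 = -100, payroll: 900 + 300 = 1200. Balances: emergency=-100, brokerage=950, payroll=1200
Event 7 (transfer 250 payroll -> brokerage): payroll: 1200 - 250 = 950, brokerage: 950 + 250 = 1200. Balances: emergency=-100, brokerage=1200, payroll=950
Event 8 (deposit 200 to emergency): emergency: -100 + 200 = 100. Balances: emergency=100, brokerage=1200, payroll=950
Event 9 (transfer 50 emergency -> brokerage): emergency: 100 - 50 = 50, brokerage: 1200 + 50 = 1250. Balances: emergency=50, brokerage=1250, payroll=950
Event 10 (transfer 250 brokerage -> emergency): brokerage: 1250 - 250 = 1000, emergency: 50 + 250 = 300. Balances: emergency=300, brokerage=1000, payroll=950
Event 11 (deposit 300 to payroll): payroll: 950 + 300 = 1250. Balances: emergency=300, brokerage=1000, payroll=1250
Event 12 (withdraw 300 from emergency): emergency: 300 - 300 = 0. Balances: emergency=0, brokerage=1000, payroll=1250

Final balance of payroll: 1250

Answer: 1250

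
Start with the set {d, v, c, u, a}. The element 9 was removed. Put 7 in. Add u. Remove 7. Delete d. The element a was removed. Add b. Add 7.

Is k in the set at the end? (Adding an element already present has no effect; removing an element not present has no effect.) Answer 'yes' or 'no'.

Answer: no

Derivation:
Tracking the set through each operation:
Start: {a, c, d, u, v}
Event 1 (remove 9): not present, no change. Set: {a, c, d, u, v}
Event 2 (add 7): added. Set: {7, a, c, d, u, v}
Event 3 (add u): already present, no change. Set: {7, a, c, d, u, v}
Event 4 (remove 7): removed. Set: {a, c, d, u, v}
Event 5 (remove d): removed. Set: {a, c, u, v}
Event 6 (remove a): removed. Set: {c, u, v}
Event 7 (add b): added. Set: {b, c, u, v}
Event 8 (add 7): added. Set: {7, b, c, u, v}

Final set: {7, b, c, u, v} (size 5)
k is NOT in the final set.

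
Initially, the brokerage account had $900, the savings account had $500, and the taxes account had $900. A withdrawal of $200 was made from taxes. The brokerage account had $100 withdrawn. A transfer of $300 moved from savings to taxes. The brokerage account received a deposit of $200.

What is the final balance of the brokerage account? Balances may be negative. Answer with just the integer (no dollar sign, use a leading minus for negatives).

Tracking account balances step by step:
Start: brokerage=900, savings=500, taxes=900
Event 1 (withdraw 200 from taxes): taxes: 900 - 200 = 700. Balances: brokerage=900, savings=500, taxes=700
Event 2 (withdraw 100 from brokerage): brokerage: 900 - 100 = 800. Balances: brokerage=800, savings=500, taxes=700
Event 3 (transfer 300 savings -> taxes): savings: 500 - 300 = 200, taxes: 700 + 300 = 1000. Balances: brokerage=800, savings=200, taxes=1000
Event 4 (deposit 200 to brokerage): brokerage: 800 + 200 = 1000. Balances: brokerage=1000, savings=200, taxes=1000

Final balance of brokerage: 1000

Answer: 1000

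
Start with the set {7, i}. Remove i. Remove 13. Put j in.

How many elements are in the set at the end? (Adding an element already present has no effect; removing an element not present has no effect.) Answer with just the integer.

Tracking the set through each operation:
Start: {7, i}
Event 1 (remove i): removed. Set: {7}
Event 2 (remove 13): not present, no change. Set: {7}
Event 3 (add j): added. Set: {7, j}

Final set: {7, j} (size 2)

Answer: 2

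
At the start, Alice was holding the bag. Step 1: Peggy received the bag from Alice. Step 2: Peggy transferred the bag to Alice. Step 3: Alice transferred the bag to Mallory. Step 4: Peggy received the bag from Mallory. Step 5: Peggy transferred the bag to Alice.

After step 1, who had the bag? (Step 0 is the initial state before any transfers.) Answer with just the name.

Answer: Peggy

Derivation:
Tracking the bag holder through step 1:
After step 0 (start): Alice
After step 1: Peggy

At step 1, the holder is Peggy.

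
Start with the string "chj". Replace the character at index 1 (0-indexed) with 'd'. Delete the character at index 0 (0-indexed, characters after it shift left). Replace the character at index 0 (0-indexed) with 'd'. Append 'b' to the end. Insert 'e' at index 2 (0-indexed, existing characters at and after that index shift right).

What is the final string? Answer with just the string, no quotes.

Applying each edit step by step:
Start: "chj"
Op 1 (replace idx 1: 'h' -> 'd'): "chj" -> "cdj"
Op 2 (delete idx 0 = 'c'): "cdj" -> "dj"
Op 3 (replace idx 0: 'd' -> 'd'): "dj" -> "dj"
Op 4 (append 'b'): "dj" -> "djb"
Op 5 (insert 'e' at idx 2): "djb" -> "djeb"

Answer: djeb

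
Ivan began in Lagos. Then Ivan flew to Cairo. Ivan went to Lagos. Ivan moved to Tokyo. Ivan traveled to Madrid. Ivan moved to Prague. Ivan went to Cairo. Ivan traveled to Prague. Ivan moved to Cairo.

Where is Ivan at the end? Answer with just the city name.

Answer: Cairo

Derivation:
Tracking Ivan's location:
Start: Ivan is in Lagos.
After move 1: Lagos -> Cairo. Ivan is in Cairo.
After move 2: Cairo -> Lagos. Ivan is in Lagos.
After move 3: Lagos -> Tokyo. Ivan is in Tokyo.
After move 4: Tokyo -> Madrid. Ivan is in Madrid.
After move 5: Madrid -> Prague. Ivan is in Prague.
After move 6: Prague -> Cairo. Ivan is in Cairo.
After move 7: Cairo -> Prague. Ivan is in Prague.
After move 8: Prague -> Cairo. Ivan is in Cairo.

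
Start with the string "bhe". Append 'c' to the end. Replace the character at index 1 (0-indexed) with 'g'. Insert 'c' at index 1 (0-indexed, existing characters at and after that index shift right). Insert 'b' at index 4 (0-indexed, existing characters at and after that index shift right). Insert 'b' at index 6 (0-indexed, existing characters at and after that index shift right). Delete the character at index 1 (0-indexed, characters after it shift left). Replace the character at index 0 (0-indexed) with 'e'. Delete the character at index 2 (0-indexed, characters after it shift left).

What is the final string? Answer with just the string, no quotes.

Applying each edit step by step:
Start: "bhe"
Op 1 (append 'c'): "bhe" -> "bhec"
Op 2 (replace idx 1: 'h' -> 'g'): "bhec" -> "bgec"
Op 3 (insert 'c' at idx 1): "bgec" -> "bcgec"
Op 4 (insert 'b' at idx 4): "bcgec" -> "bcgebc"
Op 5 (insert 'b' at idx 6): "bcgebc" -> "bcgebcb"
Op 6 (delete idx 1 = 'c'): "bcgebcb" -> "bgebcb"
Op 7 (replace idx 0: 'b' -> 'e'): "bgebcb" -> "egebcb"
Op 8 (delete idx 2 = 'e'): "egebcb" -> "egbcb"

Answer: egbcb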